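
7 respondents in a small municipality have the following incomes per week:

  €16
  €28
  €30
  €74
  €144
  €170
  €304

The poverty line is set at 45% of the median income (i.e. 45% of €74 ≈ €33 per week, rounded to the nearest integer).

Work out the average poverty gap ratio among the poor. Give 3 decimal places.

Below the line: €16, €28, €30 (q = 3 of N = 7).
Shortfall ratios (z−y)/z: 0.5152, 0.1515, 0.0909; sum = 0.757576.
I averages over the q = 3 poor units only: 0.757576 / 3 = 0.253.

0.253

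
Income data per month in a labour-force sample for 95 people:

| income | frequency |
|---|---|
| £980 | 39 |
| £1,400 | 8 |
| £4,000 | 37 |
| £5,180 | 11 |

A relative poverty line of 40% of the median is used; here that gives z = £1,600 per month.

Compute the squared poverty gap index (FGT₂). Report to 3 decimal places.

0.063

Below z: 39×£980, 8×£1,400 (q = 47 of N = 95).
Shortfall ratios: (1600−980)/1600 = 0.3875 (×39); (1600−1400)/1600 = 0.1250 (×8).
Squared: 0.1502 (×39); 0.0156 (×8).
Sum = 5.981094; P₂ = 5.981094 / 95 = 0.063.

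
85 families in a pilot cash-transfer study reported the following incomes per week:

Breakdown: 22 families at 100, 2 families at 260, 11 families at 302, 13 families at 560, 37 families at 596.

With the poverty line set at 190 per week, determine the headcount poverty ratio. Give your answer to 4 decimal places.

22 of the 85 families have income below 190.
H = 22/85 = 0.2588.

0.2588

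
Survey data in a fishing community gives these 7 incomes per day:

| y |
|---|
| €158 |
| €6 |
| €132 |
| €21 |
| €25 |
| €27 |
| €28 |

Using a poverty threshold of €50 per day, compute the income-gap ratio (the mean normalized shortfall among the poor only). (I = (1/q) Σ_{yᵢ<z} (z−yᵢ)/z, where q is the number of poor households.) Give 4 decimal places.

0.5720

Incomes under z: €6, €21, €25, €27, €28 (q = 5 of N = 7).
Relative gaps: 0.8800, 0.5800, 0.5000, 0.4600, 0.4400; sum = 2.860000.
I averages over the q = 5 poor units only: 2.860000 / 5 = 0.5720.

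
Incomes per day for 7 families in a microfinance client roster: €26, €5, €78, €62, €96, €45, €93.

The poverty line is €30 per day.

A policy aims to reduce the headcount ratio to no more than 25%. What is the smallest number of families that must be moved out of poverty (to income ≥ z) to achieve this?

Currently q = 2 of N = 7 are below the line (H = 0.286).
A headcount ratio of at most 25% allows at most ⌊0.25 × 7⌋ = 1 poor families.
So at least 2 − 1 = 1 must be lifted.

1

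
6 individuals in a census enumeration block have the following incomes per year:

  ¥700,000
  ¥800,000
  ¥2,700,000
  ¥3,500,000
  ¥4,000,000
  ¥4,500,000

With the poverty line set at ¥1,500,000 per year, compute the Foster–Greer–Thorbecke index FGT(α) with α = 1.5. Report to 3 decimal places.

0.118

Poor units: ¥700,000, ¥800,000 (q = 2 of N = 6).
Shortfall ratios: (1500000−700000)/1500000 = 0.5333; (1500000−800000)/1500000 = 0.4667.
Raised to α = 1.5: 0.38949; 0.31879.
Sum = 0.708286; FGT(1.5) = 0.708286 / 6 = 0.118.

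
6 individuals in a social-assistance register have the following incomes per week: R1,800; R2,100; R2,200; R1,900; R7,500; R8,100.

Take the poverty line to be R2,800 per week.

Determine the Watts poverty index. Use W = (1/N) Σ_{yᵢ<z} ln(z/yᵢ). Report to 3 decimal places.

Below the line: R1,800, R1,900, R2,100, R2,200 (q = 4 of N = 6).
Log shortfalls: ln(2800/1800) = 0.4418; ln(2800/1900) = 0.3878; ln(2800/2100) = 0.2877; ln(2800/2200) = 0.2412.
W = 1.358442 / 6 = 0.226.

0.226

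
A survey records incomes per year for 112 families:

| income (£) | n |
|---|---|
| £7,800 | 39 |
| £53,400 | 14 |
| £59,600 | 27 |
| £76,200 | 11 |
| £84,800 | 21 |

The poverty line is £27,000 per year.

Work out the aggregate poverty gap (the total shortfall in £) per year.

Poor units: 39×£7,800 (q = 39 of N = 112).
Individual gaps: 39×(27000−7800) = 748800.
Aggregate gap = £748,800.

£748,800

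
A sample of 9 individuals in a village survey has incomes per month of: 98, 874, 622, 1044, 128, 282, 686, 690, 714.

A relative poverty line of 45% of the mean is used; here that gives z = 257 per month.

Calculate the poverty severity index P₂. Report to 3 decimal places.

Incomes under z: 98, 128 (q = 2 of N = 9).
Relative gaps: (257−98)/257 = 0.6187; (257−128)/257 = 0.5019.
Squared: 0.3828; 0.2519.
Sum = 0.634711; P₂ = 0.634711 / 9 = 0.071.

0.071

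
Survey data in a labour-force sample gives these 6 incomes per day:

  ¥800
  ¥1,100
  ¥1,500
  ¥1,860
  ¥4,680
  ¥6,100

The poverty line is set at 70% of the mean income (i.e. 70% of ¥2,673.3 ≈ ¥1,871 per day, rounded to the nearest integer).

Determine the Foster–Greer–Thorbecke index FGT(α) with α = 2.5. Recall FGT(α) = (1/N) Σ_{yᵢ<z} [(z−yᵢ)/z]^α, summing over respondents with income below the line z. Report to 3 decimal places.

Poor units: ¥800, ¥1,100, ¥1,500, ¥1,860 (q = 4 of N = 6).
Shortfall ratios: (1871−800)/1871 = 0.5724; (1871−1100)/1871 = 0.4121; (1871−1500)/1871 = 0.1983; (1871−1860)/1871 = 0.0059.
Raised to α = 2.5: 0.24791; 0.10901; 0.01751; 0.00000.
Sum = 0.374425; FGT(2.5) = 0.374425 / 6 = 0.062.

0.062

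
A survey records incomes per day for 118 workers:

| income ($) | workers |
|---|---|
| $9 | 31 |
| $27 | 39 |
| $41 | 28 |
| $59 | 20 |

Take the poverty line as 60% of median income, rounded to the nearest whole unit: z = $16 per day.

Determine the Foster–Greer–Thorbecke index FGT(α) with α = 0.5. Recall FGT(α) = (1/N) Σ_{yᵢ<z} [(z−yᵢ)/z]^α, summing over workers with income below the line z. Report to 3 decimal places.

0.174

Incomes under z: 31×$9 (q = 31 of N = 118).
Relative gaps: (16−9)/16 = 0.4375 (×31).
Raised to α = 0.5: 0.66144 (×31).
Sum = 20.504573; FGT(0.5) = 20.504573 / 118 = 0.174.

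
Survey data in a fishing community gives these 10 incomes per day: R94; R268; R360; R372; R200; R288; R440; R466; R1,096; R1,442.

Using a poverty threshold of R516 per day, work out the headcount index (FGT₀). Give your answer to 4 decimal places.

8 of the 10 respondents have income below R516.
H = 8/10 = 0.8000.

0.8000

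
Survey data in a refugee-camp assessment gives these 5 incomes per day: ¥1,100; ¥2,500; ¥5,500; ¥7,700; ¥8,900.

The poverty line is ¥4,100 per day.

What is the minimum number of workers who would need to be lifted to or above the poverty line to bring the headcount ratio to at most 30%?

1

2 of the 5 workers are poor, so H = 2/5 = 0.400.
A headcount ratio of at most 30% allows at most ⌊0.30 × 5⌋ = 1 poor workers.
So at least 2 − 1 = 1 must be lifted.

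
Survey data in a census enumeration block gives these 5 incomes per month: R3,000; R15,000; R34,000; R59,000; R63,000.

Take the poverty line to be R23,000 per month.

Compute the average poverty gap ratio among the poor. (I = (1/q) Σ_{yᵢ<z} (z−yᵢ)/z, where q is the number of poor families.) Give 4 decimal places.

Incomes under z: R3,000, R15,000 (q = 2 of N = 5).
Relative gaps: 0.8696, 0.3478; sum = 1.217391.
I averages over the q = 2 poor units only: 1.217391 / 2 = 0.6087.

0.6087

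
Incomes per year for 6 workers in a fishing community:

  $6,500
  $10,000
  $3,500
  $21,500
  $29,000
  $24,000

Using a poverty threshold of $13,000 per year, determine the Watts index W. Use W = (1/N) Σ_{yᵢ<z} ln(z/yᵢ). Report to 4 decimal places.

Below the line: $3,500, $6,500, $10,000 (q = 3 of N = 6).
Log shortfalls: ln(13000/3500) = 1.3122; ln(13000/6500) = 0.6931; ln(13000/10000) = 0.2624.
W = 2.267698 / 6 = 0.3779.

0.3779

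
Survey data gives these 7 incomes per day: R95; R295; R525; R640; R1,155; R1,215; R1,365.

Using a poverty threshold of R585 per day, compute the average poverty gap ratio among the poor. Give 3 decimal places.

0.479

Poor units: R95, R295, R525 (q = 3 of N = 7).
Relative gaps: 0.8376, 0.4957, 0.1026; sum = 1.435897.
The income-gap ratio divides by q (the poor only): 1.435897 / 3 = 0.479.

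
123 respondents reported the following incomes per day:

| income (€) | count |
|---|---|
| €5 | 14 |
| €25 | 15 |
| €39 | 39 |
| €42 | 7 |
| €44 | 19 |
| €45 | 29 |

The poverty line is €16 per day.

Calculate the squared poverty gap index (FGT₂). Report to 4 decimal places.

0.0538

Below the line: 14×€5 (q = 14 of N = 123).
Relative gaps: (16−5)/16 = 0.6875 (×14).
Squared: 0.4727 (×14).
Sum = 6.617188; P₂ = 6.617188 / 123 = 0.0538.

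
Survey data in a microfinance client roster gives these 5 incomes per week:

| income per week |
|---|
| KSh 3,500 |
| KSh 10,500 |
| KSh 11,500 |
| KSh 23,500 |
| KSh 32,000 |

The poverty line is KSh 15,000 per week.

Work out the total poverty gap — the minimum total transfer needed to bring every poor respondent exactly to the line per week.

Poor units: KSh 3,500, KSh 10,500, KSh 11,500 (q = 3 of N = 5).
Individual gaps: 15000−3500 = 11500; 15000−10500 = 4500; 15000−11500 = 3500.
Aggregate gap = KSh 19,500.

KSh 19,500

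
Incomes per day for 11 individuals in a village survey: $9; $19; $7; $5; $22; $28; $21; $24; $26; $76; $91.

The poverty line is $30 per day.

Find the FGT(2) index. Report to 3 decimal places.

0.194

Poor units: $5, $7, $9, $19, $21, $22, $24, $26, $28 (q = 9 of N = 11).
Normalized shortfalls: (30−5)/30 = 0.8333; (30−7)/30 = 0.7667; (30−9)/30 = 0.7000; (30−19)/30 = 0.3667; (30−21)/30 = 0.3000; (30−22)/30 = 0.2667; (30−24)/30 = 0.2000; (30−26)/30 = 0.1333; (30−28)/30 = 0.0667.
Squared: 0.6944; 0.5878; 0.4900; 0.1344; 0.0900; 0.0711; 0.0400; 0.0178; 0.0044.
Sum = 2.130000; P₂ = 2.130000 / 11 = 0.194.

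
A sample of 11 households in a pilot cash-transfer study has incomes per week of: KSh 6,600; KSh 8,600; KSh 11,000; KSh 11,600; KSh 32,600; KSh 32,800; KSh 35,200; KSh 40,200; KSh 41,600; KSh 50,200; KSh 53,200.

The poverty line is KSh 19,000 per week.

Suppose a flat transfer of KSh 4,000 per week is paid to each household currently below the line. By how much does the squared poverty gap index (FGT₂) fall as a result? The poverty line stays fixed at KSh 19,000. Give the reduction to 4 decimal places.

Before: below the line — KSh 6,600, KSh 8,600, KSh 11,000, KSh 11,600; squared poverty gap index (FGT₂) = 0.095865.
After the KSh 4,000 transfer: below the line — KSh 10,600, KSh 12,600, KSh 15,000, KSh 15,600; squared poverty gap index (FGT₂) = 0.035024.
Reduction = 0.095865 − 0.035024 = 0.0608.

0.0608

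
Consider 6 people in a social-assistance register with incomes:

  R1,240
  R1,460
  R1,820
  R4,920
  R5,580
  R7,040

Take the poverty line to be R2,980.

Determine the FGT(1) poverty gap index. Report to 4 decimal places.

Poor units: R1,240, R1,460, R1,820 (q = 3 of N = 6).
Gap ratios (z−y)/z: (2980−1240)/2980 = 0.5839; (2980−1460)/2980 = 0.5101; (2980−1820)/2980 = 0.3893.
Sum of shortfalls = 1.483221; P₁ averages over all N: 1.483221 / 6 = 0.2472.

0.2472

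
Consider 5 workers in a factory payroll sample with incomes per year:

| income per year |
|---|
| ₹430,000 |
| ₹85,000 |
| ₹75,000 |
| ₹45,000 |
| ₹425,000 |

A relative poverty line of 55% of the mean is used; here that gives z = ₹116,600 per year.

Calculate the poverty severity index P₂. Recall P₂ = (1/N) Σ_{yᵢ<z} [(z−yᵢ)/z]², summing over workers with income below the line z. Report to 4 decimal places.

Below z: ₹45,000, ₹75,000, ₹85,000 (q = 3 of N = 5).
Gap ratios (z−y)/z: (116600−45000)/116600 = 0.6141; (116600−75000)/116600 = 0.3568; (116600−85000)/116600 = 0.2710.
Squared: 0.3771; 0.1273; 0.0734.
Sum = 0.577812; P₂ = 0.577812 / 5 = 0.1156.

0.1156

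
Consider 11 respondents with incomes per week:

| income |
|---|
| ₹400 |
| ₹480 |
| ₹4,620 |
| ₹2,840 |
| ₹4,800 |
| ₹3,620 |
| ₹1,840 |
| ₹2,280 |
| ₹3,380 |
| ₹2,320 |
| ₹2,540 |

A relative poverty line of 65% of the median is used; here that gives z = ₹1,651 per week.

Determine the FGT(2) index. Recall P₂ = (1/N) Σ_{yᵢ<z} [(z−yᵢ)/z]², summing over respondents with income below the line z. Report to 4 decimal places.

Incomes under z: ₹400, ₹480 (q = 2 of N = 11).
Gap ratios (z−y)/z: (1651−400)/1651 = 0.7577; (1651−480)/1651 = 0.7093.
Squared: 0.5741; 0.5031.
Sum = 1.077203; P₂ = 1.077203 / 11 = 0.0979.

0.0979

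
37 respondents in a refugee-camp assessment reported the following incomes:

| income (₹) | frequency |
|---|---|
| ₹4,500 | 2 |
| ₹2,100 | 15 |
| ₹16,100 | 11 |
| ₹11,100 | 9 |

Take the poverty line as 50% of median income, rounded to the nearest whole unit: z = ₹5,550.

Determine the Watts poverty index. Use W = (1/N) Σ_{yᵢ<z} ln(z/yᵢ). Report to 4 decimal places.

Incomes under z: 15×₹2,100, 2×₹4,500 (q = 17 of N = 37).
Log shortfalls: ln(5550/2100) = 0.9719 (×15); ln(5550/4500) = 0.2097 (×2).
W = 14.997350 / 37 = 0.4053.

0.4053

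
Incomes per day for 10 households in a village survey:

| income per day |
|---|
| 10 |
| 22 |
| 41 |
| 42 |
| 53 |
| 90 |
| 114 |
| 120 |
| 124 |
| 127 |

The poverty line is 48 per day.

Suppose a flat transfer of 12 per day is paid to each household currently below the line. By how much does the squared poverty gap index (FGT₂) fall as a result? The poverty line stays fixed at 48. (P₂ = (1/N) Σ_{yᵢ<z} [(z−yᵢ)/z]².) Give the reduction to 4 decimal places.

Before: below the line — 10, 22, 41, 42; squared poverty gap index (FGT₂) = 0.095703.
After the 12 transfer: below the line — 22, 34; squared poverty gap index (FGT₂) = 0.037847.
Reduction = 0.095703 − 0.037847 = 0.0579.

0.0579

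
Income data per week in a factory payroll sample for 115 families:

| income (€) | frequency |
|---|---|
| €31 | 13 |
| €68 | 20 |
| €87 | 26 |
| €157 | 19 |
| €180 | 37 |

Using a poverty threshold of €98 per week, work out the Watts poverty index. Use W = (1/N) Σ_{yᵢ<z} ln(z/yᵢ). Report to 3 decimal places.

0.221

Poor units: 13×€31, 20×€68, 26×€87 (q = 59 of N = 115).
ln(z/y) terms: ln(98/31) = 1.1510 (×13); ln(98/68) = 0.3655 (×20); ln(98/87) = 0.1191 (×26).
W = 25.367482 / 115 = 0.221.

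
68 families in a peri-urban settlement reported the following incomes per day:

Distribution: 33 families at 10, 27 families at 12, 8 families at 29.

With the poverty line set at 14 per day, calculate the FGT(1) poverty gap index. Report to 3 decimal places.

0.195

Poor units: 33×10, 27×12 (q = 60 of N = 68).
Gap ratios (z−y)/z: (14−10)/14 = 0.2857 (×33); (14−12)/14 = 0.1429 (×27).
Σ = 13.285714. Dividing by the full population N = 68 gives P₁ = 0.195.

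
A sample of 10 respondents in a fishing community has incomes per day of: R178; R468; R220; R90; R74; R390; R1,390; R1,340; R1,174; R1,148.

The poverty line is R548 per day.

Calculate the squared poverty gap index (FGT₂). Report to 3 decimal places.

0.237

Poor units: R74, R90, R178, R220, R390, R468 (q = 6 of N = 10).
Shortfall ratios: (548−74)/548 = 0.8650; (548−90)/548 = 0.8358; (548−178)/548 = 0.6752; (548−220)/548 = 0.5985; (548−390)/548 = 0.2883; (548−468)/548 = 0.1460.
Squared: 0.7482; 0.6985; 0.4559; 0.3583; 0.0831; 0.0213.
Sum = 2.365230; P₂ = 2.365230 / 10 = 0.237.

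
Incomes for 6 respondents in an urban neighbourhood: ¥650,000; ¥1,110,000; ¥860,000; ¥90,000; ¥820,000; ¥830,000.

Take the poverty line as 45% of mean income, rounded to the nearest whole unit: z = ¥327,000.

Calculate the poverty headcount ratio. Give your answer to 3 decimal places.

0.167

1 of the 6 respondents have income below ¥327,000.
H = 1/6 = 0.167.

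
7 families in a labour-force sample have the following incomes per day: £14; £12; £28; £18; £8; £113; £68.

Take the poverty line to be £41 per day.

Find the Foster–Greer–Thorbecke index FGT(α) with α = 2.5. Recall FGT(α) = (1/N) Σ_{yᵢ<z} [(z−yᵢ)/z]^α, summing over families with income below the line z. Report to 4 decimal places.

Incomes under z: £8, £12, £14, £18, £28 (q = 5 of N = 7).
Relative gaps: (41−8)/41 = 0.8049; (41−12)/41 = 0.7073; (41−14)/41 = 0.6585; (41−18)/41 = 0.5610; (41−28)/41 = 0.3171.
Raised to α = 2.5: 0.58120; 0.42076; 0.35192; 0.23570; 0.05661.
Sum = 1.646196; FGT(2.5) = 1.646196 / 7 = 0.2352.

0.2352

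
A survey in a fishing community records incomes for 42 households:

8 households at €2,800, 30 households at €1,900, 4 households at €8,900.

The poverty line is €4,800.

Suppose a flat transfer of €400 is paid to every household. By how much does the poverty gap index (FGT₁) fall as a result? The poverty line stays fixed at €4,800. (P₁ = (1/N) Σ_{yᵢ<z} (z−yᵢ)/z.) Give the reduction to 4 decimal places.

0.0754

Before: below the line — 30×€1,900, 8×€2,800; poverty gap index (FGT₁) = 0.510913.
After the €400 transfer: below the line — 30×€2,300, 8×€3,200; poverty gap index (FGT₁) = 0.435516.
Reduction = 0.510913 − 0.435516 = 0.0754.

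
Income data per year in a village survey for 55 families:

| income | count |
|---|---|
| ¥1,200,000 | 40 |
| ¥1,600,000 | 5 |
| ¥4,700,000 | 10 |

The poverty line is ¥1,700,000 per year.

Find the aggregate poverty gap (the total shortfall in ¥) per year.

¥20,500,000

Incomes under z: 40×¥1,200,000, 5×¥1,600,000 (q = 45 of N = 55).
Individual gaps: 40×(1700000−1200000) = 20000000; 5×(1700000−1600000) = 500000.
Aggregate gap = ¥20,500,000.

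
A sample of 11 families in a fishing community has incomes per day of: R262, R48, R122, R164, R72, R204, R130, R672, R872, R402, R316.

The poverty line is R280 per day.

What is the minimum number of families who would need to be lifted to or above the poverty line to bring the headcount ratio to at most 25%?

5

7 of the 11 families are poor, so H = 7/11 = 0.636.
A headcount ratio of at most 25% allows at most ⌊0.25 × 11⌋ = 2 poor families.
So at least 7 − 2 = 5 must be lifted.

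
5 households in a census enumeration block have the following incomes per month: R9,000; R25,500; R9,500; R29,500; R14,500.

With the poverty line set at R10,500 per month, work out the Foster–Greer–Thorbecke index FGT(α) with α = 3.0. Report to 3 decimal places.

Poor units: R9,000, R9,500 (q = 2 of N = 5).
Normalized shortfalls: (10500−9000)/10500 = 0.1429; (10500−9500)/10500 = 0.0952.
Raised to α = 3.0: 0.00292; 0.00086.
Sum = 0.003779; FGT(3.0) = 0.003779 / 5 = 0.001.

0.001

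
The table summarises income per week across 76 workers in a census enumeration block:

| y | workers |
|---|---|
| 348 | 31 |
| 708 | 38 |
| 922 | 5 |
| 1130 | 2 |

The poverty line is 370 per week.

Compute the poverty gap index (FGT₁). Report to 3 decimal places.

Below z: 31×348 (q = 31 of N = 76).
Gap ratios (z−y)/z: (370−348)/370 = 0.0595 (×31).
Σ = 1.843243. Dividing by the full population N = 76 gives P₁ = 0.024.

0.024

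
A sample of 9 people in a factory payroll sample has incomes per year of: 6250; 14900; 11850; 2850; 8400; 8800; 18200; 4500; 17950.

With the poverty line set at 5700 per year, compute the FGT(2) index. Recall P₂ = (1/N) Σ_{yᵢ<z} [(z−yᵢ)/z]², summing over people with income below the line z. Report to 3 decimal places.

0.033

Below z: 2850, 4500 (q = 2 of N = 9).
Shortfall ratios: (5700−2850)/5700 = 0.5000; (5700−4500)/5700 = 0.2105.
Squared: 0.2500; 0.0443.
Sum = 0.294321; P₂ = 0.294321 / 9 = 0.033.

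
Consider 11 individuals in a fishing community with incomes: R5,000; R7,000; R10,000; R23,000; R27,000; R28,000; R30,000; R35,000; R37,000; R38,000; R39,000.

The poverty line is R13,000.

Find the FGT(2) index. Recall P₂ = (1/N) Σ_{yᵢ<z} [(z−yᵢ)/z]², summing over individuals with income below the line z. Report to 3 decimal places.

Below z: R5,000, R7,000, R10,000 (q = 3 of N = 11).
Relative gaps: (13000−5000)/13000 = 0.6154; (13000−7000)/13000 = 0.4615; (13000−10000)/13000 = 0.2308.
Squared: 0.3787; 0.2130; 0.0533.
Sum = 0.644970; P₂ = 0.644970 / 11 = 0.059.

0.059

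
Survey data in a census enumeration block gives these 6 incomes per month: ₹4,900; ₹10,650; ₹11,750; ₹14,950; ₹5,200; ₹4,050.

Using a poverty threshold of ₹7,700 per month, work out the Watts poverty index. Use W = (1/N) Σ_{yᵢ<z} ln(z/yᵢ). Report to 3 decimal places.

Incomes under z: ₹4,050, ₹4,900, ₹5,200 (q = 3 of N = 6).
ln(z/y) terms: ln(7700/4050) = 0.6425; ln(7700/4900) = 0.4520; ln(7700/5200) = 0.3926.
W = 1.487050 / 6 = 0.248.

0.248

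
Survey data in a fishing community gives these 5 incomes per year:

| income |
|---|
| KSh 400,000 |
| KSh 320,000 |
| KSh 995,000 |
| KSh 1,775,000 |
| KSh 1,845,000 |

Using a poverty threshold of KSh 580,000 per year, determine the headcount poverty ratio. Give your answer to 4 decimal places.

0.4000

2 of the 5 households have income below KSh 580,000.
H = 2/5 = 0.4000.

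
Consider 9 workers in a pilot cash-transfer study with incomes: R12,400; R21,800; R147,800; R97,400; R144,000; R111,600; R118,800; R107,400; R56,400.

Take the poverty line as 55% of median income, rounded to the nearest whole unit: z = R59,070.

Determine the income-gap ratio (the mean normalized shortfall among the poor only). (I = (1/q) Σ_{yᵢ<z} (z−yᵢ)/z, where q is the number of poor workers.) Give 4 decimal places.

0.4887

Poor units: R12,400, R21,800, R56,400 (q = 3 of N = 9).
Shortfall ratios (z−y)/z: 0.7901, 0.6309, 0.0452; sum = 1.466227.
I averages over the q = 3 poor units only: 1.466227 / 3 = 0.4887.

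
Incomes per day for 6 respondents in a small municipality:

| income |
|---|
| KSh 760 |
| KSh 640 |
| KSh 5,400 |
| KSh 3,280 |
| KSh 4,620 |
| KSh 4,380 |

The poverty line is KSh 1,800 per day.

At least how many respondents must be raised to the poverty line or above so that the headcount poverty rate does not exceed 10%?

2

2 of the 6 respondents are poor, so H = 2/6 = 0.333.
A headcount ratio of at most 10% allows at most ⌊0.10 × 6⌋ = 0 poor respondents.
So at least 2 − 0 = 2 must be lifted.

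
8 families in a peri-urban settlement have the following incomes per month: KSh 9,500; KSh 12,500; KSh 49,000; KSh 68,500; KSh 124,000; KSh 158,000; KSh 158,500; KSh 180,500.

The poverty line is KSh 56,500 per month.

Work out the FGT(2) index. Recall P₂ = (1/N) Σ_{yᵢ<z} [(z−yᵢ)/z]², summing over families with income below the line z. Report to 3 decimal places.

0.165

Poor units: KSh 9,500, KSh 12,500, KSh 49,000 (q = 3 of N = 8).
Gap ratios (z−y)/z: (56500−9500)/56500 = 0.8319; (56500−12500)/56500 = 0.7788; (56500−49000)/56500 = 0.1327.
Squared: 0.6920; 0.6065; 0.0176.
Sum = 1.316078; P₂ = 1.316078 / 8 = 0.165.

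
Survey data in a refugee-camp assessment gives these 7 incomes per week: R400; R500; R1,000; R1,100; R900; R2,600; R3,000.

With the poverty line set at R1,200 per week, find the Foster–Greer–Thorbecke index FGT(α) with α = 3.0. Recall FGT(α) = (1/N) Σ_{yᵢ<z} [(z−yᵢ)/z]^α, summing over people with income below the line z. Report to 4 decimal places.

Below z: R400, R500, R900, R1,000, R1,100 (q = 5 of N = 7).
Relative gaps: (1200−400)/1200 = 0.6667; (1200−500)/1200 = 0.5833; (1200−900)/1200 = 0.2500; (1200−1000)/1200 = 0.1667; (1200−1100)/1200 = 0.0833.
Raised to α = 3.0: 0.29630; 0.19850; 0.01562; 0.00463; 0.00058.
Sum = 0.515625; FGT(3.0) = 0.515625 / 7 = 0.0737.

0.0737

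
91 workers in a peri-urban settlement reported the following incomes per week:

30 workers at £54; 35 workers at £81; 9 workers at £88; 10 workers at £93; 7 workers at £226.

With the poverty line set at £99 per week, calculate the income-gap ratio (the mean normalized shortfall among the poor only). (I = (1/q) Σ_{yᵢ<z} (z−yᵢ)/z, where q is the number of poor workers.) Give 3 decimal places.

0.257

Below z: 30×£54, 35×£81, 9×£88, 10×£93 (q = 84 of N = 91).
Relative gaps: 0.4545 (×30), 0.1818 (×35), 0.1111 (×9), 0.0606 (×10); sum = 21.606061.
The income-gap ratio divides by q (the poor only): 21.606061 / 84 = 0.257.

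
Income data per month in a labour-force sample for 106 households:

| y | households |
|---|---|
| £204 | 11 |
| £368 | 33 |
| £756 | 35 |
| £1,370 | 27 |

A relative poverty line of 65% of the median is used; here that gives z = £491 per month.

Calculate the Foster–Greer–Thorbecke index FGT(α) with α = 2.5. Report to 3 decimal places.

0.037

Poor units: 11×£204, 33×£368 (q = 44 of N = 106).
Relative gaps: (491−204)/491 = 0.5845 (×11); (491−368)/491 = 0.2505 (×33).
Raised to α = 2.5: 0.26122 (×11); 0.03141 (×33).
Sum = 3.909893; FGT(2.5) = 3.909893 / 106 = 0.037.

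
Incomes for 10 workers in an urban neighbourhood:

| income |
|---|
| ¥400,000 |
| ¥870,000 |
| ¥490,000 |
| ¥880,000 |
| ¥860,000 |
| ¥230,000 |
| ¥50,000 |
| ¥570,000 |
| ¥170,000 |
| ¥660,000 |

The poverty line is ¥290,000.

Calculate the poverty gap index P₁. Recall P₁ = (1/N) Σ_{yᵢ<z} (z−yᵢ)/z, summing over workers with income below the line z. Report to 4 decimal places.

0.1448

Below z: ¥50,000, ¥170,000, ¥230,000 (q = 3 of N = 10).
Gap ratios (z−y)/z: (290000−50000)/290000 = 0.8276; (290000−170000)/290000 = 0.4138; (290000−230000)/290000 = 0.2069.
Σ = 1.448276. Dividing by the full population N = 10 gives P₁ = 0.1448.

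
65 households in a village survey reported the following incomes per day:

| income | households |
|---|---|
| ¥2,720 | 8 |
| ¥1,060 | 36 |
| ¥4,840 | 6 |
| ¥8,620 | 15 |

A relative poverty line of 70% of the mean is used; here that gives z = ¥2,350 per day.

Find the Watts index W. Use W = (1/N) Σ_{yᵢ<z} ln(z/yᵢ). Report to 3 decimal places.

Incomes under z: 36×¥1,060 (q = 36 of N = 65).
ln(z/y) terms: ln(2350/1060) = 0.7961 (×36).
W = 28.661271 / 65 = 0.441.

0.441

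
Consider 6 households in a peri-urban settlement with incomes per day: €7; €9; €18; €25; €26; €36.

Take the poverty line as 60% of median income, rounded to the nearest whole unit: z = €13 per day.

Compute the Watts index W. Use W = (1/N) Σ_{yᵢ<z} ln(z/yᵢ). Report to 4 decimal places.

Poor units: €7, €9 (q = 2 of N = 6).
Log shortfalls: ln(13/7) = 0.6190; ln(13/9) = 0.3677.
W = 0.986764 / 6 = 0.1645.

0.1645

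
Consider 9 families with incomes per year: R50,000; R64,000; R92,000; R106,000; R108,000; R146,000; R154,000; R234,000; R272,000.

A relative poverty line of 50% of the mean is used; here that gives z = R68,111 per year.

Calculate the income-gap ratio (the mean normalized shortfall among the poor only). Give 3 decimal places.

0.163

Below the line: R50,000, R64,000 (q = 2 of N = 9).
Shortfall ratios (z−y)/z: 0.2659, 0.0604; sum = 0.326262.
The income-gap ratio divides by q (the poor only): 0.326262 / 2 = 0.163.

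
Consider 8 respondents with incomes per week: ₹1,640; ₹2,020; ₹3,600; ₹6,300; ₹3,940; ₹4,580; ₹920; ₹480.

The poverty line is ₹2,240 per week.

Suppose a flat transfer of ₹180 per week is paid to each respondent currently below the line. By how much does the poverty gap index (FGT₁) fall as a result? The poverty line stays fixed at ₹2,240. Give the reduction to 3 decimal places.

Before: below the line — ₹480, ₹920, ₹1,640, ₹2,020; poverty gap index (FGT₁) = 0.21763.
After the ₹180 transfer: below the line — ₹660, ₹1,100, ₹1,820, ₹2,200; poverty gap index (FGT₁) = 0.17746.
Reduction = 0.21763 − 0.17746 = 0.040.

0.040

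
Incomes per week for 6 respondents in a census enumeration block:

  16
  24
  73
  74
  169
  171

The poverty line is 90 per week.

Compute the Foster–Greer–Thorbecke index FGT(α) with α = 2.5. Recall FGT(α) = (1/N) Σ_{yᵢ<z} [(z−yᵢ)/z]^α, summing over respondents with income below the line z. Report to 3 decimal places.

Below z: 16, 24, 73, 74 (q = 4 of N = 6).
Relative gaps: (90−16)/90 = 0.8222; (90−24)/90 = 0.7333; (90−73)/90 = 0.1889; (90−74)/90 = 0.1778.
Raised to α = 2.5: 0.61302; 0.46053; 0.01551; 0.01333.
Sum = 1.102375; FGT(2.5) = 1.102375 / 6 = 0.184.

0.184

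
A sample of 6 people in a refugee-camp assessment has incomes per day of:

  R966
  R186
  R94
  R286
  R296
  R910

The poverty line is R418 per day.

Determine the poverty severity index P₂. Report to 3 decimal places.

Poor units: R94, R186, R286, R296 (q = 4 of N = 6).
Gap ratios (z−y)/z: (418−94)/418 = 0.7751; (418−186)/418 = 0.5550; (418−286)/418 = 0.3158; (418−296)/418 = 0.2919.
Squared: 0.6008; 0.3081; 0.0997; 0.0852.
Sum = 1.093771; P₂ = 1.093771 / 6 = 0.182.

0.182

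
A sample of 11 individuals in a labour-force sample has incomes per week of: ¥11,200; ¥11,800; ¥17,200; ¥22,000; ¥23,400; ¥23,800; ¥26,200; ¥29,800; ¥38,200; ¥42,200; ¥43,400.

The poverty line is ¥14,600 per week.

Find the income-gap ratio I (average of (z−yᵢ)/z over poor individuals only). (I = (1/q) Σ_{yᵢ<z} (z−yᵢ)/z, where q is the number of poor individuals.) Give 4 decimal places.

Incomes under z: ¥11,200, ¥11,800 (q = 2 of N = 11).
Shortfall ratios (z−y)/z: 0.2329, 0.1918; sum = 0.424658.
The income-gap ratio divides by q (the poor only): 0.424658 / 2 = 0.2123.

0.2123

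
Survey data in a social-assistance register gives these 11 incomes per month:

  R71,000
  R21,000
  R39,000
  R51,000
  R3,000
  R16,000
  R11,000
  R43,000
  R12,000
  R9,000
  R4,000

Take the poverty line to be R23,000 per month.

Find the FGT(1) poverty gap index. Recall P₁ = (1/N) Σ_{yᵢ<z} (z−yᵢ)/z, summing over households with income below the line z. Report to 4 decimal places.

0.3360

Incomes under z: R3,000, R4,000, R9,000, R11,000, R12,000, R16,000, R21,000 (q = 7 of N = 11).
Normalized shortfalls: (23000−3000)/23000 = 0.8696; (23000−4000)/23000 = 0.8261; (23000−9000)/23000 = 0.6087; (23000−11000)/23000 = 0.5217; (23000−12000)/23000 = 0.4783; (23000−16000)/23000 = 0.3043; (23000−21000)/23000 = 0.0870.
Sum of shortfalls = 3.695652; P₁ averages over all N: 3.695652 / 11 = 0.3360.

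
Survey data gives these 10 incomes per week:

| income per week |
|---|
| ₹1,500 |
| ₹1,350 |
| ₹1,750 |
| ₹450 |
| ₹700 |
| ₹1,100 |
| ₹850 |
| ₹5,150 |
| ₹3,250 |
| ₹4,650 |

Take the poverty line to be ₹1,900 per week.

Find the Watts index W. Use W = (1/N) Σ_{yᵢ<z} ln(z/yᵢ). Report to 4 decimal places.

Below z: ₹450, ₹700, ₹850, ₹1,100, ₹1,350, ₹1,500, ₹1,750 (q = 7 of N = 10).
ln(z/y) terms: ln(1900/450) = 1.4404; ln(1900/700) = 0.9985; ln(1900/850) = 0.8044; ln(1900/1100) = 0.5465; ln(1900/1350) = 0.3417; ln(1900/1500) = 0.2364; ln(1900/1750) = 0.0822.
W = 4.450183 / 10 = 0.4450.

0.4450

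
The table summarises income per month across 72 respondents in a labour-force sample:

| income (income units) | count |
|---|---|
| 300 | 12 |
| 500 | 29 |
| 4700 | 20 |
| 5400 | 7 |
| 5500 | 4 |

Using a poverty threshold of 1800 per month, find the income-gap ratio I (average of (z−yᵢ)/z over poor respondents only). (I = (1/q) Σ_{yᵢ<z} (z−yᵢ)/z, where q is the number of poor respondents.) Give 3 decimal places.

0.755

Below z: 12×300, 29×500 (q = 41 of N = 72).
Relative gaps: 0.8333 (×12), 0.7222 (×29); sum = 30.944444.
I averages over the q = 41 poor units only: 30.944444 / 41 = 0.755.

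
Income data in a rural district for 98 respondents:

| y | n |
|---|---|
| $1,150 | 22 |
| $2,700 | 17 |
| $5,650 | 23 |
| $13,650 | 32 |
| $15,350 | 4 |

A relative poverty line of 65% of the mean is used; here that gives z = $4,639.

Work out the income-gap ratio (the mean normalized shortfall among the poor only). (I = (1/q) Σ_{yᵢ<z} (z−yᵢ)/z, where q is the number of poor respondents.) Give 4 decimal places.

0.6065

Below the line: 22×$1,150, 17×$2,700 (q = 39 of N = 98).
Relative gaps: 0.7521 (×22), 0.4180 (×17); sum = 23.651865.
The income-gap ratio divides by q (the poor only): 23.651865 / 39 = 0.6065.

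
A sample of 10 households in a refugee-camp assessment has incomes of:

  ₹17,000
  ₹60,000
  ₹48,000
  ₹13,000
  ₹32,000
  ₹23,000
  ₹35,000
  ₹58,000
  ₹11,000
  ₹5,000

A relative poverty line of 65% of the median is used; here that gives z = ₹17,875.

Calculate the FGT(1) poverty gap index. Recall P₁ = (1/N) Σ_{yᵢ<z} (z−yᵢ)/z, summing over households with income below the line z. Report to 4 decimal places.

0.1427

Incomes under z: ₹5,000, ₹11,000, ₹13,000, ₹17,000 (q = 4 of N = 10).
Gap ratios (z−y)/z: (17875−5000)/17875 = 0.7203; (17875−11000)/17875 = 0.3846; (17875−13000)/17875 = 0.2727; (17875−17000)/17875 = 0.0490.
Σ = 1.426573. Dividing by the full population N = 10 gives P₁ = 0.1427.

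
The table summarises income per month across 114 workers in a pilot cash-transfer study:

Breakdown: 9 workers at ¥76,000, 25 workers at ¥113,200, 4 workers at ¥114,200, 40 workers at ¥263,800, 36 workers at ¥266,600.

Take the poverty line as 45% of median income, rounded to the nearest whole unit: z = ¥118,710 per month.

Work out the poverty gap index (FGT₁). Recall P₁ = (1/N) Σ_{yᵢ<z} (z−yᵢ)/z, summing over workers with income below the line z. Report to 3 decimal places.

0.040

Incomes under z: 9×¥76,000, 25×¥113,200, 4×¥114,200 (q = 38 of N = 114).
Shortfall ratios: (118710−76000)/118710 = 0.3598 (×9); (118710−113200)/118710 = 0.0464 (×25); (118710−114200)/118710 = 0.0380 (×4).
Σ = 4.550417. Dividing by the full population N = 114 gives P₁ = 0.040.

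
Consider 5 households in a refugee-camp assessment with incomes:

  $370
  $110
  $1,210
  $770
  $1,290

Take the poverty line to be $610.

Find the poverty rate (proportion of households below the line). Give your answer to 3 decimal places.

0.400

2 of the 5 households have income below $610.
H = 2/5 = 0.400.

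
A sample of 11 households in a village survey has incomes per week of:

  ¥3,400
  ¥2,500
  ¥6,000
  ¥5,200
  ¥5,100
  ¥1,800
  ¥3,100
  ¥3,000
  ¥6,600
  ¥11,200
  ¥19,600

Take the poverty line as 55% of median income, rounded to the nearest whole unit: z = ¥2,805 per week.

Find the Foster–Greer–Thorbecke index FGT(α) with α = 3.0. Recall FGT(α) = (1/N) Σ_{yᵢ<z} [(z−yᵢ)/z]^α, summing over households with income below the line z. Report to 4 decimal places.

Poor units: ¥1,800, ¥2,500 (q = 2 of N = 11).
Gap ratios (z−y)/z: (2805−1800)/2805 = 0.3583; (2805−2500)/2805 = 0.1087.
Raised to α = 3.0: 0.04599; 0.00129.
Sum = 0.047279; FGT(3.0) = 0.047279 / 11 = 0.0043.

0.0043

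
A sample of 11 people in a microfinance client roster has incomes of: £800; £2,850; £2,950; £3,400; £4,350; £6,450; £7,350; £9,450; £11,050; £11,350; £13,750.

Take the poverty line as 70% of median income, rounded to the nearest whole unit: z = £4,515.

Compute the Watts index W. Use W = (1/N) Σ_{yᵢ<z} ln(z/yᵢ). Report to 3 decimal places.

0.267

Incomes under z: £800, £2,850, £2,950, £3,400, £4,350 (q = 5 of N = 11).
Log gaps: ln(4515/800) = 1.7305; ln(4515/2850) = 0.4601; ln(4515/2950) = 0.4256; ln(4515/3400) = 0.2836; ln(4515/4350) = 0.0372.
W = 2.937094 / 11 = 0.267.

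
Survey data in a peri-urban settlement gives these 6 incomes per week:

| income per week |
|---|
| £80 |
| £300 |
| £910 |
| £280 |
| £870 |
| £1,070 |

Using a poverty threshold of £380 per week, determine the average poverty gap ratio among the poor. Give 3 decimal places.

Below z: £80, £280, £300 (q = 3 of N = 6).
Relative gaps: 0.7895, 0.2632, 0.2105; sum = 1.263158.
The income-gap ratio divides by q (the poor only): 1.263158 / 3 = 0.421.

0.421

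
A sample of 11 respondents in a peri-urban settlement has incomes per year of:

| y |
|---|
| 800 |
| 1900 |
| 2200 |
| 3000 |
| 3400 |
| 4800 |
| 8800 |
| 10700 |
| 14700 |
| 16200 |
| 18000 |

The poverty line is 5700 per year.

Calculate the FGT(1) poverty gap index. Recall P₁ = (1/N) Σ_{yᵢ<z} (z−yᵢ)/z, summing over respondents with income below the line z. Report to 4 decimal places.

Below the line: 800, 1900, 2200, 3000, 3400, 4800 (q = 6 of N = 11).
Normalized shortfalls: (5700−800)/5700 = 0.8596; (5700−1900)/5700 = 0.6667; (5700−2200)/5700 = 0.6140; (5700−3000)/5700 = 0.4737; (5700−3400)/5700 = 0.4035; (5700−4800)/5700 = 0.1579.
Σ = 3.175439. Dividing by the full population N = 11 gives P₁ = 0.2887.

0.2887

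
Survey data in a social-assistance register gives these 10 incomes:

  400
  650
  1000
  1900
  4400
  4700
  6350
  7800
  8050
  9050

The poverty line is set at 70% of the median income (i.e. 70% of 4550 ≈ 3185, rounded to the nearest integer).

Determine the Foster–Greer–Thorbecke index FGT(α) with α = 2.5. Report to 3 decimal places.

Poor units: 400, 650, 1000, 1900 (q = 4 of N = 10).
Normalized shortfalls: (3185−400)/3185 = 0.8744; (3185−650)/3185 = 0.7959; (3185−1000)/3185 = 0.6860; (3185−1900)/3185 = 0.4035.
Raised to α = 2.5: 0.71497; 0.56516; 0.38981; 0.10339.
Sum = 1.773336; FGT(2.5) = 1.773336 / 10 = 0.177.

0.177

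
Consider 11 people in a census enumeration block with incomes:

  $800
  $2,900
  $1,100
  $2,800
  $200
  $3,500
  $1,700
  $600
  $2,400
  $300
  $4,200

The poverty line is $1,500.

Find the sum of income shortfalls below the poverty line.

Poor units: $200, $300, $600, $800, $1,100 (q = 5 of N = 11).
Individual gaps: 1500−200 = 1300; 1500−300 = 1200; 1500−600 = 900; 1500−800 = 700; 1500−1100 = 400.
Aggregate gap = $4,500.

$4,500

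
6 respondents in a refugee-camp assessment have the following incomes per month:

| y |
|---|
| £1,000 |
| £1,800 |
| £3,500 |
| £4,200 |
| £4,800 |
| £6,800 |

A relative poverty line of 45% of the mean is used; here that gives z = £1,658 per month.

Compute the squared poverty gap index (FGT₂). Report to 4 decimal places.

Below the line: £1,000 (q = 1 of N = 6).
Shortfall ratios: (1658−1000)/1658 = 0.3969.
Squared: 0.1575.
Sum = 0.157501; P₂ = 0.157501 / 6 = 0.0263.

0.0263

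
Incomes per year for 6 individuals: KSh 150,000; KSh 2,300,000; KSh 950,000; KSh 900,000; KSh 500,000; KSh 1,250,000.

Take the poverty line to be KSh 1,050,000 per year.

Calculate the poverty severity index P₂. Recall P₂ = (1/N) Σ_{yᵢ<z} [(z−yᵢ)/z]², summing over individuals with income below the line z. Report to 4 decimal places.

Below the line: KSh 150,000, KSh 500,000, KSh 900,000, KSh 950,000 (q = 4 of N = 6).
Gap ratios (z−y)/z: (1050000−150000)/1050000 = 0.8571; (1050000−500000)/1050000 = 0.5238; (1050000−900000)/1050000 = 0.1429; (1050000−950000)/1050000 = 0.0952.
Squared: 0.7347; 0.2744; 0.0204; 0.0091.
Sum = 1.038549; P₂ = 1.038549 / 6 = 0.1731.

0.1731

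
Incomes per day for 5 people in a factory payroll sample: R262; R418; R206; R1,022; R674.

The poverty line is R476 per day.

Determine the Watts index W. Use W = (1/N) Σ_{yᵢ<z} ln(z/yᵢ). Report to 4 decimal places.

0.3129

Incomes under z: R206, R262, R418 (q = 3 of N = 5).
Log gaps: ln(476/206) = 0.8375; ln(476/262) = 0.5971; ln(476/418) = 0.1299.
W = 1.564551 / 5 = 0.3129.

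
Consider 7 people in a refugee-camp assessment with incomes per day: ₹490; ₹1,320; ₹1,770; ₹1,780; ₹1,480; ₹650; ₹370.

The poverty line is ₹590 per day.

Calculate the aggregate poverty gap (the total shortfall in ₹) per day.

₹320

Below the line: ₹370, ₹490 (q = 2 of N = 7).
Individual gaps: 590−370 = 220; 590−490 = 100.
Aggregate gap = ₹320.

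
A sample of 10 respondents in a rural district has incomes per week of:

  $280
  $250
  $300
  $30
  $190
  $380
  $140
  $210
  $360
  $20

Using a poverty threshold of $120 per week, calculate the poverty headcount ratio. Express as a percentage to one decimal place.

2 of the 10 respondents have income below $120.
H = 2/10 = 20.0%.

20.0%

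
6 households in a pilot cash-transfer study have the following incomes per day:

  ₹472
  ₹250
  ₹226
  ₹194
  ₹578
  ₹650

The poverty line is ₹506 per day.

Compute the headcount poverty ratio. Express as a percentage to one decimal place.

66.7%

4 of the 6 households have income below ₹506.
H = 4/6 = 66.7%.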